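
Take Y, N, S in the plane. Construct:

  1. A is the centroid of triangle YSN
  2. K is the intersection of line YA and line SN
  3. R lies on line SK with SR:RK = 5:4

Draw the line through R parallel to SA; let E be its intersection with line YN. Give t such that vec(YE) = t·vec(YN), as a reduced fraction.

t = 23/36

Work in coordinates with Y = (0, 0), N = (1, 0), S = (0, 1).
1. A is the centroid of triangle YSN ⇒ A = (1/3, 1/3)
2. K is the intersection of line YA and line SN ⇒ K = (1/2, 1/2)
3. R lies on line SK with SR:RK = 5:4 ⇒ R = (5/18, 13/18)
through R parallel to SA: direction (1/3, -2/3); meets YN at E = (23/36, 0)
E = Y + t·(N−Y) with t = 23/36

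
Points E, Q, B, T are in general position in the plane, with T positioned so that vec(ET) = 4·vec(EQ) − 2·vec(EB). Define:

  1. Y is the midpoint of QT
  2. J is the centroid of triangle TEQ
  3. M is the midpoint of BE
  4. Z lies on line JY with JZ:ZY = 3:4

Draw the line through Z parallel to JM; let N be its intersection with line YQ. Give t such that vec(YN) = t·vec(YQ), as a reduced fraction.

t = 20/7

Assign E = (0, 0), Q = (1, 0), B = (0, 1), T = (4, -2) — the answer is frame-independent, so this choice is without loss of generality.
1. Y is the midpoint of QT ⇒ Y = (5/2, -1)
2. J is the centroid of triangle TEQ ⇒ J = (5/3, -2/3)
3. M is the midpoint of BE ⇒ M = (0, 1/2)
4. Z lies on line JY with JZ:ZY = 3:4 ⇒ Z = (85/42, -17/21)
through Z parallel to JM: direction (-5/3, 7/6); meets YQ at N = (-25/14, 13/7)
N = Y + t·(Q−Y) with t = 20/7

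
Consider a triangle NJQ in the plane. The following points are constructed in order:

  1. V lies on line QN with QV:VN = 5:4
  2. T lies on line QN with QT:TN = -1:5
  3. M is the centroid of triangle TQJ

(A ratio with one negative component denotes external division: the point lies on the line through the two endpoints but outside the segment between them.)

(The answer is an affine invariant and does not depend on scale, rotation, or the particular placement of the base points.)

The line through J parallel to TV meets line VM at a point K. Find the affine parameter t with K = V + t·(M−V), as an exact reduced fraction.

Choose coordinates N = (0, 0), J = (1, 0), Q = (0, 1).
1. V lies on line QN with QV:VN = 5:4 ⇒ V = (0, 4/9)
2. T lies on line QN with QT:TN = -1:5 ⇒ T = (0, 5/4)
3. M is the centroid of triangle TQJ ⇒ M = (1/3, 3/4)
through J parallel to TV: direction (0, -29/36); meets VM at K = (1, 49/36)
K = V + t·(M−V) with t = 3

t = 3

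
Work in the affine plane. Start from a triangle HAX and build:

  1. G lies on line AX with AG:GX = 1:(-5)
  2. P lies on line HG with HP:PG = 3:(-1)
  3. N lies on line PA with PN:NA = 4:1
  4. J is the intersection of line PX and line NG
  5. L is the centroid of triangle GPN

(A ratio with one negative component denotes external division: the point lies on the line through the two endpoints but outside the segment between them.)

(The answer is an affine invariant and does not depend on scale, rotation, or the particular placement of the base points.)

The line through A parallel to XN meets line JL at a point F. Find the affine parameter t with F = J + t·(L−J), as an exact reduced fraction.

Assign H = (0, 0), A = (1, 0), X = (0, 1) — the answer is frame-independent, so this choice is without loss of generality.
1. G lies on line AX with AG:GX = 1:(-5) ⇒ G = (5/4, -1/4)
2. P lies on line HG with HP:PG = 3:(-1) ⇒ P = (15/8, -3/8)
3. N lies on line PA with PN:NA = 4:1 ⇒ N = (47/40, -3/40)
4. J is the intersection of line PX and line NG ⇒ J = (25/24, 17/72)
5. L is the centroid of triangle GPN ⇒ L = (43/30, -7/30)
through A parallel to XN: direction (47/40, -43/40); meets JL at F = (241/120, -5203/5640)
F = J + t·(L−J) with t = 116/47

t = 116/47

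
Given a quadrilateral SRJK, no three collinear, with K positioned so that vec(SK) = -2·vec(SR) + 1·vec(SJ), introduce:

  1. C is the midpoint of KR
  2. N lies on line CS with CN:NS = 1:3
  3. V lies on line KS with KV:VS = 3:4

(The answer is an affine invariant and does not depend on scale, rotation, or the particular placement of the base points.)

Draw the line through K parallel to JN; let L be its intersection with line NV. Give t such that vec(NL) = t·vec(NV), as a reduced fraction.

t = 70/31

Set S = (0, 0), R = (1, 0), J = (0, 1), K = (-2, 1); any affine frame gives the same invariant.
1. C is the midpoint of KR ⇒ C = (-1/2, 1/2)
2. N lies on line CS with CN:NS = 1:3 ⇒ N = (-3/8, 3/8)
3. V lies on line KS with KV:VS = 3:4 ⇒ V = (-8/7, 4/7)
through K parallel to JN: direction (-3/8, -5/8); meets NV at L = (-523/248, 203/248)
L = N + t·(V−N) with t = 70/31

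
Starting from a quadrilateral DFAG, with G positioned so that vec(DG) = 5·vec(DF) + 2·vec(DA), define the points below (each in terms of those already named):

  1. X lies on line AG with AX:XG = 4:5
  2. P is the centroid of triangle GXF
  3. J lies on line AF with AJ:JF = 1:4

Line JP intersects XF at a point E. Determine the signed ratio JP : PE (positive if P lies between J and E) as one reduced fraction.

JP:PE = -73/25

Assign D = (0, 0), F = (1, 0), A = (0, 1), G = (5, 2) — the answer is frame-independent, so this choice is without loss of generality.
1. X lies on line AG with AX:XG = 4:5 ⇒ X = (20/9, 13/9)
2. P is the centroid of triangle GXF ⇒ P = (74/27, 31/27)
3. J lies on line AF with AJ:JF = 1:4 ⇒ J = (1/5, 4/5)
line JP meets XF at E = (1229/657, 676/657)
P = J + t·(E−J) with t = 73/48, so JP:PE = 73/48:-25/48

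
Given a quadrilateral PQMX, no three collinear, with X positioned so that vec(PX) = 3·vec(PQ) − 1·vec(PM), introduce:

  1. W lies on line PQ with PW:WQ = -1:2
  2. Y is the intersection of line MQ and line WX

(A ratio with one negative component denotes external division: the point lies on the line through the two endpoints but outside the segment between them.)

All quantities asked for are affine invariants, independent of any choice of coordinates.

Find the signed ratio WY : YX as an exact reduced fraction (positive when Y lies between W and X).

Work in coordinates with P = (0, 0), Q = (1, 0), M = (0, 1), X = (3, -1).
1. W lies on line PQ with PW:WQ = -1:2 ⇒ W = (-1, 0)
2. Y is the intersection of line MQ and line WX ⇒ Y = (5/3, -2/3)
Y = W + t·(X−W) with t = 2/3, so WY:YX = t:(1−t) = 2/3:1/3

WY:YX = 2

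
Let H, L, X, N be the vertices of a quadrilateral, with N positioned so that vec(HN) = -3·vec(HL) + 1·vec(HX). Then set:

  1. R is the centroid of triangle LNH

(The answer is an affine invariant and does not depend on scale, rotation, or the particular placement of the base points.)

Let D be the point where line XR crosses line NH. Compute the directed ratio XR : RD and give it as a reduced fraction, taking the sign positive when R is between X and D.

XR:RD = 8

Set H = (0, 0), L = (1, 0), X = (0, 1), N = (-3, 1); any affine frame gives the same invariant.
1. R is the centroid of triangle LNH ⇒ R = (-2/3, 1/3)
line XR meets NH at D = (-3/4, 1/4)
R = X + t·(D−X) with t = 8/9, so XR:RD = 8/9:1/9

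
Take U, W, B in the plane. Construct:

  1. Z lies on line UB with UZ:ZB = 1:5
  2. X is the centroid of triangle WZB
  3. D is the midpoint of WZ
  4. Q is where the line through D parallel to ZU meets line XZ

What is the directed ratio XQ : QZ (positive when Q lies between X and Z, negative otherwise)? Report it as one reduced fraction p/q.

Choose coordinates U = (0, 0), W = (1, 0), B = (0, 1).
1. Z lies on line UB with UZ:ZB = 1:5 ⇒ Z = (0, 1/6)
2. X is the centroid of triangle WZB ⇒ X = (1/3, 7/18)
3. D is the midpoint of WZ ⇒ D = (1/2, 1/12)
4. Q is where the line through D parallel to ZU meets line XZ ⇒ Q = (1/2, 1/2)
Q = X + t·(Z−X) with t = -1/2, so XQ:QZ = t:(1−t) = -1/2:3/2

XQ:QZ = -1/3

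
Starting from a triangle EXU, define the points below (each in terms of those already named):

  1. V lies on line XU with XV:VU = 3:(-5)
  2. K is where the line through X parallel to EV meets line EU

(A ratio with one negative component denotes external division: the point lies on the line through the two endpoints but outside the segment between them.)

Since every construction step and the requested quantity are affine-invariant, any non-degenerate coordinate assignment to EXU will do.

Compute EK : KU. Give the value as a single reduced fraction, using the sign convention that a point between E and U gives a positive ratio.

Assign E = (0, 0), X = (1, 0), U = (0, 1) — the answer is frame-independent, so this choice is without loss of generality.
1. V lies on line XU with XV:VU = 3:(-5) ⇒ V = (5/2, -3/2)
2. K is where the line through X parallel to EV meets line EU ⇒ K = (0, 3/5)
K = E + t·(U−E) with t = 3/5, so EK:KU = t:(1−t) = 3/5:2/5

EK:KU = 3/2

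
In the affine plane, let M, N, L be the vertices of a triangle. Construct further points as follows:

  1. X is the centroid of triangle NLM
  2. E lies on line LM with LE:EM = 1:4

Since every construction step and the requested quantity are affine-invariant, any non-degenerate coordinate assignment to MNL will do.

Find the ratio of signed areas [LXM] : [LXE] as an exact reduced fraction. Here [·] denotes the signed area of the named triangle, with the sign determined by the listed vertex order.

Work in coordinates with M = (0, 0), N = (1, 0), L = (0, 1).
1. X is the centroid of triangle NLM ⇒ X = (1/3, 1/3)
2. E lies on line LM with LE:EM = 1:4 ⇒ E = (0, 4/5)
2·[LXM] = -1/3, 2·[LXE] = -1/15
[LXM]:[LXE] = -1/3:-1/15 = 5

[LXM]:[LXE] = 5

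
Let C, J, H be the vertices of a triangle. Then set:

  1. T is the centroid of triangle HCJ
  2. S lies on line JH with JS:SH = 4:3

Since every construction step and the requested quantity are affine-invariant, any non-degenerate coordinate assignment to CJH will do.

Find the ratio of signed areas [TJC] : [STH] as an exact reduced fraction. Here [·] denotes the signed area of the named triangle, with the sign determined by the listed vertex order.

Set C = (0, 0), J = (1, 0), H = (0, 1); any affine frame gives the same invariant.
1. T is the centroid of triangle HCJ ⇒ T = (1/3, 1/3)
2. S lies on line JH with JS:SH = 4:3 ⇒ S = (3/7, 4/7)
2·[TJC] = -1/3, 2·[STH] = -1/7
[TJC]:[STH] = -1/3:-1/7 = 7/3

[TJC]:[STH] = 7/3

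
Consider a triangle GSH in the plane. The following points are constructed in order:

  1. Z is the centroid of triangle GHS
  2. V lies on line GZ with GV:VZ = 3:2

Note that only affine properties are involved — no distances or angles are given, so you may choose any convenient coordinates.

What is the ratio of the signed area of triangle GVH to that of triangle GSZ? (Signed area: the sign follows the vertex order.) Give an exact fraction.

[GVH]:[GSZ] = 3/5

Set G = (0, 0), S = (1, 0), H = (0, 1); any affine frame gives the same invariant.
1. Z is the centroid of triangle GHS ⇒ Z = (1/3, 1/3)
2. V lies on line GZ with GV:VZ = 3:2 ⇒ V = (1/5, 1/5)
2·[GVH] = 1/5, 2·[GSZ] = 1/3
[GVH]:[GSZ] = 1/5:1/3 = 3/5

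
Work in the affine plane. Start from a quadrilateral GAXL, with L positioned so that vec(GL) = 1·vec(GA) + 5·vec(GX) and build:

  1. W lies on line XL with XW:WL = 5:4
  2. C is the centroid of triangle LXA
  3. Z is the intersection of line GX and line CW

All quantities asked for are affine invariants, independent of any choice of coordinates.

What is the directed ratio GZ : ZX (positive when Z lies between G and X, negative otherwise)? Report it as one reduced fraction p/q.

GZ:ZX = -28/25

Set G = (0, 0), A = (1, 0), X = (0, 1), L = (1, 5); any affine frame gives the same invariant.
1. W lies on line XL with XW:WL = 5:4 ⇒ W = (5/9, 29/9)
2. C is the centroid of triangle LXA ⇒ C = (2/3, 2)
3. Z is the intersection of line GX and line CW ⇒ Z = (0, 28/3)
Z = G + t·(X−G) with t = 28/3, so GZ:ZX = t:(1−t) = 28/3:-25/3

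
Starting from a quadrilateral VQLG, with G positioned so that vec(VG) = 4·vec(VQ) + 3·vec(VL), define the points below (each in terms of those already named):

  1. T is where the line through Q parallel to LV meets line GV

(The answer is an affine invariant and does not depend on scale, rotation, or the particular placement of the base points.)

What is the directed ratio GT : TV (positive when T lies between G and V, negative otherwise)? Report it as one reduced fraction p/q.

Set V = (0, 0), Q = (1, 0), L = (0, 1), G = (4, 3); any affine frame gives the same invariant.
1. T is where the line through Q parallel to LV meets line GV ⇒ T = (1, 3/4)
T = G + t·(V−G) with t = 3/4, so GT:TV = t:(1−t) = 3/4:1/4

GT:TV = 3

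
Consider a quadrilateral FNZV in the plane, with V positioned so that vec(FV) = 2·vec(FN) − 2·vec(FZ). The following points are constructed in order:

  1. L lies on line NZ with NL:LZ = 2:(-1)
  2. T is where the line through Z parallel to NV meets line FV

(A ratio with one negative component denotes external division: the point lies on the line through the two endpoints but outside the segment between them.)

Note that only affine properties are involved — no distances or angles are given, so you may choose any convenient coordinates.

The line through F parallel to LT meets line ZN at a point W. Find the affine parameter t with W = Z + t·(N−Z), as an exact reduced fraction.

Set F = (0, 0), N = (1, 0), Z = (0, 1), V = (2, -2); any affine frame gives the same invariant.
1. L lies on line NZ with NL:LZ = 2:(-1) ⇒ L = (-1, 2)
2. T is where the line through Z parallel to NV meets line FV ⇒ T = (1, -1)
through F parallel to LT: direction (2, -3); meets ZN at W = (-2, 3)
W = Z + t·(N−Z) with t = -2

t = -2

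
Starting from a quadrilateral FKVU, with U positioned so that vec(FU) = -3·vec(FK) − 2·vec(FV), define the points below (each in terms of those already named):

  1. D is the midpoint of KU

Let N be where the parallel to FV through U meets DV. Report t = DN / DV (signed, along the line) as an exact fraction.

Set F = (0, 0), K = (1, 0), V = (0, 1), U = (-3, -2); any affine frame gives the same invariant.
1. D is the midpoint of KU ⇒ D = (-1, -1)
through U parallel to FV: direction (0, 1); meets DV at N = (-3, -5)
N = D + t·(V−D) with t = -2

t = -2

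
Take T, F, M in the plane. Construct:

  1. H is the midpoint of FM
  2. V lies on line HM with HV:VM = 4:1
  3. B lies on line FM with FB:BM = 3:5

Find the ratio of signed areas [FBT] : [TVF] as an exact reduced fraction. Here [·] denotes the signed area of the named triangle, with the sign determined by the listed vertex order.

Set T = (0, 0), F = (1, 0), M = (0, 1); any affine frame gives the same invariant.
1. H is the midpoint of FM ⇒ H = (1/2, 1/2)
2. V lies on line HM with HV:VM = 4:1 ⇒ V = (1/10, 9/10)
3. B lies on line FM with FB:BM = 3:5 ⇒ B = (5/8, 3/8)
2·[FBT] = 3/8, 2·[TVF] = -9/10
[FBT]:[TVF] = 3/8:-9/10 = -5/12

[FBT]:[TVF] = -5/12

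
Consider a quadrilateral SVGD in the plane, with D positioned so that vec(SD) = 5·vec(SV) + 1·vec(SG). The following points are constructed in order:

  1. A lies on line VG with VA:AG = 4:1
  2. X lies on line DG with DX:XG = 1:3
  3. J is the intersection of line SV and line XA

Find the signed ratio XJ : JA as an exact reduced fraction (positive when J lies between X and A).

XJ:JA = -5/4

Set S = (0, 0), V = (1, 0), G = (0, 1), D = (5, 1); any affine frame gives the same invariant.
1. A lies on line VG with VA:AG = 4:1 ⇒ A = (1/5, 4/5)
2. X lies on line DG with DX:XG = 1:3 ⇒ X = (15/4, 1)
3. J is the intersection of line SV and line XA ⇒ J = (-14, 0)
J = X + t·(A−X) with t = 5, so XJ:JA = t:(1−t) = 5:-4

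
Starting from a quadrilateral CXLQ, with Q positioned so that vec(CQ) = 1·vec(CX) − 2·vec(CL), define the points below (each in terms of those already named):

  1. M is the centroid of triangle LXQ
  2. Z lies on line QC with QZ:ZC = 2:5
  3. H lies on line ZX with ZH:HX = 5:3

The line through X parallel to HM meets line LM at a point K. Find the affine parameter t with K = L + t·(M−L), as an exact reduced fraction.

t = 1/7

Assign C = (0, 0), X = (1, 0), L = (0, 1), Q = (1, -2) — the answer is frame-independent, so this choice is without loss of generality.
1. M is the centroid of triangle LXQ ⇒ M = (2/3, -1/3)
2. Z lies on line QC with QZ:ZC = 2:5 ⇒ Z = (5/7, -10/7)
3. H lies on line ZX with ZH:HX = 5:3 ⇒ H = (25/28, -15/28)
through X parallel to HM: direction (-19/84, 17/84); meets LM at K = (2/21, 17/21)
K = L + t·(M−L) with t = 1/7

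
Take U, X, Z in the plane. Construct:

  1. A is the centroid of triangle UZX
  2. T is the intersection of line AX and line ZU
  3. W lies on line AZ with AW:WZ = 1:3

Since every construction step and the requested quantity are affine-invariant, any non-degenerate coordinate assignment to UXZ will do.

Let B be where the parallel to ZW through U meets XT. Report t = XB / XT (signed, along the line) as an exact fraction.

Set U = (0, 0), X = (1, 0), Z = (0, 1); any affine frame gives the same invariant.
1. A is the centroid of triangle UZX ⇒ A = (1/3, 1/3)
2. T is the intersection of line AX and line ZU ⇒ T = (0, 1/2)
3. W lies on line AZ with AW:WZ = 1:3 ⇒ W = (1/4, 1/2)
through U parallel to ZW: direction (1/4, -1/2); meets XT at B = (-1/3, 2/3)
B = X + t·(T−X) with t = 4/3

t = 4/3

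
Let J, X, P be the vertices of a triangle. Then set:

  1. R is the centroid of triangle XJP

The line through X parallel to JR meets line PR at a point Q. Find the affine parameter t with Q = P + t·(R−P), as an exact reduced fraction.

t = 2

Set J = (0, 0), X = (1, 0), P = (0, 1); any affine frame gives the same invariant.
1. R is the centroid of triangle XJP ⇒ R = (1/3, 1/3)
through X parallel to JR: direction (1/3, 1/3); meets PR at Q = (2/3, -1/3)
Q = P + t·(R−P) with t = 2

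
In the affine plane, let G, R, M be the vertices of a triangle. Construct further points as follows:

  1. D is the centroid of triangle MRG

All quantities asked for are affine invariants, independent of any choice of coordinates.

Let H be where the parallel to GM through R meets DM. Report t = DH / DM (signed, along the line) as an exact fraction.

t = -2

Choose coordinates G = (0, 0), R = (1, 0), M = (0, 1).
1. D is the centroid of triangle MRG ⇒ D = (1/3, 1/3)
through R parallel to GM: direction (0, 1); meets DM at H = (1, -1)
H = D + t·(M−D) with t = -2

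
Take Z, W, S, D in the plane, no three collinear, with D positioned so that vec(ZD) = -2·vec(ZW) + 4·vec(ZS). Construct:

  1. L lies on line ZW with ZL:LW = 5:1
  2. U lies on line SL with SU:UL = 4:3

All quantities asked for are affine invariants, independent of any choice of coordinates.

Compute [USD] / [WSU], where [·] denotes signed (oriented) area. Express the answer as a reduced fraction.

Assign Z = (0, 0), W = (1, 0), S = (0, 1), D = (-2, 4) — the answer is frame-independent, so this choice is without loss of generality.
1. L lies on line ZW with ZL:LW = 5:1 ⇒ L = (5/6, 0)
2. U lies on line SL with SU:UL = 4:3 ⇒ U = (10/21, 3/7)
2·[USD] = -2/7, 2·[WSU] = 2/21
[USD]:[WSU] = -2/7:2/21 = -3

[USD]:[WSU] = -3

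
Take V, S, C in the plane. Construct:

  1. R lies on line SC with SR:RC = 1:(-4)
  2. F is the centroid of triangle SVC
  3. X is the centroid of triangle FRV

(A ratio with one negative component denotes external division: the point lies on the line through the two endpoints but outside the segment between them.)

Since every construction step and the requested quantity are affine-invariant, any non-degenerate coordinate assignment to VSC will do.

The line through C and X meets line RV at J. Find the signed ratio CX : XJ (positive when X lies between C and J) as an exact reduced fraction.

Set V = (0, 0), S = (1, 0), C = (0, 1); any affine frame gives the same invariant.
1. R lies on line SC with SR:RC = 1:(-4) ⇒ R = (4/3, -1/3)
2. F is the centroid of triangle SVC ⇒ F = (1/3, 1/3)
3. X is the centroid of triangle FRV ⇒ X = (5/9, 0)
line CX meets RV at J = (20/31, -5/31)
X = C + t·(J−C) with t = 31/36, so CX:XJ = 31/36:5/36

CX:XJ = 31/5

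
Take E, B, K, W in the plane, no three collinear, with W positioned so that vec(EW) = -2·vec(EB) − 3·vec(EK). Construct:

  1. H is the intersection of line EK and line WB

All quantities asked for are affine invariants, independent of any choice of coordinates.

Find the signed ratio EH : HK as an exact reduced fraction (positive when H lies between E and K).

Assign E = (0, 0), B = (1, 0), K = (0, 1), W = (-2, -3) — the answer is frame-independent, so this choice is without loss of generality.
1. H is the intersection of line EK and line WB ⇒ H = (0, -1)
H = E + t·(K−E) with t = -1, so EH:HK = t:(1−t) = -1:2

EH:HK = -1/2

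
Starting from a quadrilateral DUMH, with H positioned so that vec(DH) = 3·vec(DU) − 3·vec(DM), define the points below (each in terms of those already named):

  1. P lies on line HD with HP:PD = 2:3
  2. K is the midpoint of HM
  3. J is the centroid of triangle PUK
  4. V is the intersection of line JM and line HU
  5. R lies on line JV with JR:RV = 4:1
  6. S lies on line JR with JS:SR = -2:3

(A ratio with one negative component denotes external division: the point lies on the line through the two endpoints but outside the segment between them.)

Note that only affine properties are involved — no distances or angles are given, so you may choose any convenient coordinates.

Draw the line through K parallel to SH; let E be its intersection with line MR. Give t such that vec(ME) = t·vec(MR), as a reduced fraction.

Set D = (0, 0), U = (1, 0), M = (0, 1), H = (3, -3); any affine frame gives the same invariant.
1. P lies on line HD with HP:PD = 2:3 ⇒ P = (9/5, -9/5)
2. K is the midpoint of HM ⇒ K = (3/2, -1)
3. J is the centroid of triangle PUK ⇒ J = (43/30, -14/15)
4. V is the intersection of line JM and line HU ⇒ V = (43/13, -45/13)
5. R lies on line JV with JR:RV = 4:1 ⇒ R = (5719/1950, -2882/975)
6. S lies on line JR with JS:SR = -2:3 ⇒ S = (-3053/1950, 3034/975)
through K parallel to SH: direction (8903/1950, -5959/975); meets MR at E = (-3053/3900, 4009/1950)
E = M + t·(R−M) with t = -71/266

t = -71/266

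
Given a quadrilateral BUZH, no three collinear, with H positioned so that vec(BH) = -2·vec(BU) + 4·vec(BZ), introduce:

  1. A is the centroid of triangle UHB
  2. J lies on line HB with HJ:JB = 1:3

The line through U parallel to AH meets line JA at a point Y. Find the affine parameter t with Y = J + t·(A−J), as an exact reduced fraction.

Assign B = (0, 0), U = (1, 0), Z = (0, 1), H = (-2, 4) — the answer is frame-independent, so this choice is without loss of generality.
1. A is the centroid of triangle UHB ⇒ A = (-1/3, 4/3)
2. J lies on line HB with HJ:JB = 1:3 ⇒ J = (-3/2, 3)
through U parallel to AH: direction (-5/3, 8/3); meets JA at Y = (13/3, -16/3)
Y = J + t·(A−J) with t = 5

t = 5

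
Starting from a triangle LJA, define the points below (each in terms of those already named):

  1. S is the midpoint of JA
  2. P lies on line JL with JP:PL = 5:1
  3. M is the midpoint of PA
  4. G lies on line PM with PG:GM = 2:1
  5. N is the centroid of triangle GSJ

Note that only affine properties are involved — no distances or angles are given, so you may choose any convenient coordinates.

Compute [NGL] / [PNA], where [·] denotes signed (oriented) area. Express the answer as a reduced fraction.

[NGL]:[PNA] = 16/45

Assign L = (0, 0), J = (1, 0), A = (0, 1) — the answer is frame-independent, so this choice is without loss of generality.
1. S is the midpoint of JA ⇒ S = (1/2, 1/2)
2. P lies on line JL with JP:PL = 5:1 ⇒ P = (1/6, 0)
3. M is the midpoint of PA ⇒ M = (1/12, 1/2)
4. G lies on line PM with PG:GM = 2:1 ⇒ G = (1/9, 1/3)
5. N is the centroid of triangle GSJ ⇒ N = (29/54, 5/18)
2·[NGL] = 4/27, 2·[PNA] = 5/12
[NGL]:[PNA] = 4/27:5/12 = 16/45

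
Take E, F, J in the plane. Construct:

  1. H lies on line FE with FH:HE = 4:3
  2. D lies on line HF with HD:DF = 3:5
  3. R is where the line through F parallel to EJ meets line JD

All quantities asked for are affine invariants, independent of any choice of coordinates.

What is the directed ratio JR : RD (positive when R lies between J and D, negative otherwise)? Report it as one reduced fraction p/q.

JR:RD = -14/5

Choose coordinates E = (0, 0), F = (1, 0), J = (0, 1).
1. H lies on line FE with FH:HE = 4:3 ⇒ H = (3/7, 0)
2. D lies on line HF with HD:DF = 3:5 ⇒ D = (9/14, 0)
3. R is where the line through F parallel to EJ meets line JD ⇒ R = (1, -5/9)
R = J + t·(D−J) with t = 14/9, so JR:RD = t:(1−t) = 14/9:-5/9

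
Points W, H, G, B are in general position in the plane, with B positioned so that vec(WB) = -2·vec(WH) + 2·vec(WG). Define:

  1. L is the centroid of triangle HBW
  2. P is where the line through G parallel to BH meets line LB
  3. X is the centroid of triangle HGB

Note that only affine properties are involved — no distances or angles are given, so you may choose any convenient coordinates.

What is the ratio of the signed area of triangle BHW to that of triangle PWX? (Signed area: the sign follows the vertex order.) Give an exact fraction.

Assign W = (0, 0), H = (1, 0), G = (0, 1), B = (-2, 2) — the answer is frame-independent, so this choice is without loss of generality.
1. L is the centroid of triangle HBW ⇒ L = (-1/3, 2/3)
2. P is where the line through G parallel to BH meets line LB ⇒ P = (-9/2, 4)
3. X is the centroid of triangle HGB ⇒ X = (-1/3, 1)
2·[BHW] = -2, 2·[PWX] = 19/6
[BHW]:[PWX] = -2:19/6 = -12/19

[BHW]:[PWX] = -12/19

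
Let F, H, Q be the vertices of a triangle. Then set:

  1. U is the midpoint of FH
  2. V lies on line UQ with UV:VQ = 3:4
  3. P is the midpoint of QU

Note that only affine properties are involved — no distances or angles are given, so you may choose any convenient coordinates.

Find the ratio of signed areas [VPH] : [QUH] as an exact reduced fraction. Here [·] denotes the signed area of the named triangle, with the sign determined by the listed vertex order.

[VPH]:[QUH] = -1/14

Choose coordinates F = (0, 0), H = (1, 0), Q = (0, 1).
1. U is the midpoint of FH ⇒ U = (1/2, 0)
2. V lies on line UQ with UV:VQ = 3:4 ⇒ V = (2/7, 3/7)
3. P is the midpoint of QU ⇒ P = (1/4, 1/2)
2·[VPH] = -1/28, 2·[QUH] = 1/2
[VPH]:[QUH] = -1/28:1/2 = -1/14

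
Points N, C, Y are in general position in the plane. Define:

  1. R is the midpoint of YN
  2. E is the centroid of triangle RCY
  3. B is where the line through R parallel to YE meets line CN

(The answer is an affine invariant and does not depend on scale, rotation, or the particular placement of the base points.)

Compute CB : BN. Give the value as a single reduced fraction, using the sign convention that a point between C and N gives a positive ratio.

Set N = (0, 0), C = (1, 0), Y = (0, 1); any affine frame gives the same invariant.
1. R is the midpoint of YN ⇒ R = (0, 1/2)
2. E is the centroid of triangle RCY ⇒ E = (1/3, 1/2)
3. B is where the line through R parallel to YE meets line CN ⇒ B = (1/3, 0)
B = C + t·(N−C) with t = 2/3, so CB:BN = t:(1−t) = 2/3:1/3

CB:BN = 2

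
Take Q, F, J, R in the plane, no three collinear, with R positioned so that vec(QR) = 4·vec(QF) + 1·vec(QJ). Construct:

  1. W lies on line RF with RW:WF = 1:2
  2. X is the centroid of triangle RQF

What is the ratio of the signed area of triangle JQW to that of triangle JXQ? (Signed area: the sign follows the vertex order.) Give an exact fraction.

[JQW]:[JXQ] = -9/5

Set Q = (0, 0), F = (1, 0), J = (0, 1), R = (4, 1); any affine frame gives the same invariant.
1. W lies on line RF with RW:WF = 1:2 ⇒ W = (3, 2/3)
2. X is the centroid of triangle RQF ⇒ X = (5/3, 1/3)
2·[JQW] = 3, 2·[JXQ] = -5/3
[JQW]:[JXQ] = 3:-5/3 = -9/5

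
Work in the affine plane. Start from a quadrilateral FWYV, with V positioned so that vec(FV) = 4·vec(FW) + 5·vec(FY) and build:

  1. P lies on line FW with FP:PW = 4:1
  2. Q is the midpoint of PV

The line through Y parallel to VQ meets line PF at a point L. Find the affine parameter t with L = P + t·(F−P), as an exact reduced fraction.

t = 9/5

Work in coordinates with F = (0, 0), W = (1, 0), Y = (0, 1), V = (4, 5).
1. P lies on line FW with FP:PW = 4:1 ⇒ P = (4/5, 0)
2. Q is the midpoint of PV ⇒ Q = (12/5, 5/2)
through Y parallel to VQ: direction (-8/5, -5/2); meets PF at L = (-16/25, 0)
L = P + t·(F−P) with t = 9/5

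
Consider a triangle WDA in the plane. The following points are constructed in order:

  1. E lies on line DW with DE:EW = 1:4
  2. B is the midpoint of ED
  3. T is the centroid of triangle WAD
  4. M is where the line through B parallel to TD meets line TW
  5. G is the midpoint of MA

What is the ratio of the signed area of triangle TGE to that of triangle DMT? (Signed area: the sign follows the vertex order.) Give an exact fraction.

[TGE]:[DMT] = 13/5

Set W = (0, 0), D = (1, 0), A = (0, 1); any affine frame gives the same invariant.
1. E lies on line DW with DE:EW = 1:4 ⇒ E = (4/5, 0)
2. B is the midpoint of ED ⇒ B = (9/10, 0)
3. T is the centroid of triangle WAD ⇒ T = (1/3, 1/3)
4. M is where the line through B parallel to TD meets line TW ⇒ M = (3/10, 3/10)
5. G is the midpoint of MA ⇒ G = (3/20, 13/20)
2·[TGE] = -13/150, 2·[DMT] = -1/30
[TGE]:[DMT] = -13/150:-1/30 = 13/5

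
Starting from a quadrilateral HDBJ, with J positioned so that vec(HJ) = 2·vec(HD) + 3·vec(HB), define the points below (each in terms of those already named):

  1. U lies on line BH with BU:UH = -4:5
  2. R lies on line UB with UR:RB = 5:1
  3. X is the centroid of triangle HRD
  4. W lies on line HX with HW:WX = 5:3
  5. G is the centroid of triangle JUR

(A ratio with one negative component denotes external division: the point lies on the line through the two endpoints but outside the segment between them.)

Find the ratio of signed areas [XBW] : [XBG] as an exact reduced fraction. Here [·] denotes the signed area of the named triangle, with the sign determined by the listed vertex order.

Set H = (0, 0), D = (1, 0), B = (0, 1), J = (2, 3); any affine frame gives the same invariant.
1. U lies on line BH with BU:UH = -4:5 ⇒ U = (0, 5)
2. R lies on line UB with UR:RB = 5:1 ⇒ R = (0, 5/3)
3. X is the centroid of triangle HRD ⇒ X = (1/3, 5/9)
4. W lies on line HX with HW:WX = 5:3 ⇒ W = (5/24, 25/72)
5. G is the centroid of triangle JUR ⇒ G = (2/3, 29/9)
2·[XBW] = 1/8, 2·[XBG] = -28/27
[XBW]:[XBG] = 1/8:-28/27 = -27/224

[XBW]:[XBG] = -27/224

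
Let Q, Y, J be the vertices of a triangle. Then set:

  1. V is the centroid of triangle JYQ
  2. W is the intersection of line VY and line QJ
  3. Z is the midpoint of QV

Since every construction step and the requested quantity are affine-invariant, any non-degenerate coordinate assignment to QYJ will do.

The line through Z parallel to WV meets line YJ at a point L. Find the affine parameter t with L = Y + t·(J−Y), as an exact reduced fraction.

Work in coordinates with Q = (0, 0), Y = (1, 0), J = (0, 1).
1. V is the centroid of triangle JYQ ⇒ V = (1/3, 1/3)
2. W is the intersection of line VY and line QJ ⇒ W = (0, 1/2)
3. Z is the midpoint of QV ⇒ Z = (1/6, 1/6)
through Z parallel to WV: direction (1/3, -1/6); meets YJ at L = (3/2, -1/2)
L = Y + t·(J−Y) with t = -1/2

t = -1/2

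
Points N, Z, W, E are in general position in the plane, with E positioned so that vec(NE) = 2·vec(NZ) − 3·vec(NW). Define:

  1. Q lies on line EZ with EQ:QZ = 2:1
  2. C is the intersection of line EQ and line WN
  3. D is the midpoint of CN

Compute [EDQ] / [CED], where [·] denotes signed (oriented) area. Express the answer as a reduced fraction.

[EDQ]:[CED] = 1/3

Set N = (0, 0), Z = (1, 0), W = (0, 1), E = (2, -3); any affine frame gives the same invariant.
1. Q lies on line EZ with EQ:QZ = 2:1 ⇒ Q = (4/3, -1)
2. C is the intersection of line EQ and line WN ⇒ C = (0, 3)
3. D is the midpoint of CN ⇒ D = (0, 3/2)
2·[EDQ] = -1, 2·[CED] = -3
[EDQ]:[CED] = -1:-3 = 1/3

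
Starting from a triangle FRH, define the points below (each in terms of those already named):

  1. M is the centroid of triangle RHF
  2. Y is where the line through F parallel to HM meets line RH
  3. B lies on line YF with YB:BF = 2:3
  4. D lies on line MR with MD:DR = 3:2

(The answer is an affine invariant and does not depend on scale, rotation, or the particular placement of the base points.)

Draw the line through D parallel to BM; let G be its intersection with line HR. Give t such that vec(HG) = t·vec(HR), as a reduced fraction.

Assign F = (0, 0), R = (1, 0), H = (0, 1) — the answer is frame-independent, so this choice is without loss of generality.
1. M is the centroid of triangle RHF ⇒ M = (1/3, 1/3)
2. Y is where the line through F parallel to HM meets line RH ⇒ Y = (-1, 2)
3. B lies on line YF with YB:BF = 2:3 ⇒ B = (-3/5, 6/5)
4. D lies on line MR with MD:DR = 3:2 ⇒ D = (11/15, 2/15)
through D parallel to BM: direction (14/15, -13/15); meets HR at G = (13/5, -8/5)
G = H + t·(R−H) with t = 13/5

t = 13/5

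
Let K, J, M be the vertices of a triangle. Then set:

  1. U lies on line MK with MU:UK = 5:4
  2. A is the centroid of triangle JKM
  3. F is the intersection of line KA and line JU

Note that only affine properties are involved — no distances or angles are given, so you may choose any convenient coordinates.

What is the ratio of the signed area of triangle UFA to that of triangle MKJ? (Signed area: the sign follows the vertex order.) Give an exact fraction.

Choose coordinates K = (0, 0), J = (1, 0), M = (0, 1).
1. U lies on line MK with MU:UK = 5:4 ⇒ U = (0, 4/9)
2. A is the centroid of triangle JKM ⇒ A = (1/3, 1/3)
3. F is the intersection of line KA and line JU ⇒ F = (4/13, 4/13)
2·[UFA] = 4/351, 2·[MKJ] = 1
[UFA]:[MKJ] = 4/351:1 = 4/351

[UFA]:[MKJ] = 4/351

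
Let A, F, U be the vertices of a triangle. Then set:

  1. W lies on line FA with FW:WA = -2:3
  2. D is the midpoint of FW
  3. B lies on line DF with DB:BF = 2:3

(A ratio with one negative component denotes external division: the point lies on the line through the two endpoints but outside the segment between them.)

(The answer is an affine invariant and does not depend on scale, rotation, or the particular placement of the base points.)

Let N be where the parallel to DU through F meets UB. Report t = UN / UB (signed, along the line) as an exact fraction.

Choose coordinates A = (0, 0), F = (1, 0), U = (0, 1).
1. W lies on line FA with FW:WA = -2:3 ⇒ W = (3, 0)
2. D is the midpoint of FW ⇒ D = (2, 0)
3. B lies on line DF with DB:BF = 2:3 ⇒ B = (8/5, 0)
through F parallel to DU: direction (-2, 1); meets UB at N = (4, -3/2)
N = U + t·(B−U) with t = 5/2

t = 5/2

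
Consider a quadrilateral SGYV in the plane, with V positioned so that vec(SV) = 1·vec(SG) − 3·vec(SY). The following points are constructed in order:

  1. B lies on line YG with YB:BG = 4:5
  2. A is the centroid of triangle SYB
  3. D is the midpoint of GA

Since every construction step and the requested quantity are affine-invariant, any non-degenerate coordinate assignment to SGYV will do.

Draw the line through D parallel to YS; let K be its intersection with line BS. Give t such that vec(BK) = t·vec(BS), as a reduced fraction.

Set S = (0, 0), G = (1, 0), Y = (0, 1), V = (1, -3); any affine frame gives the same invariant.
1. B lies on line YG with YB:BG = 4:5 ⇒ B = (4/9, 5/9)
2. A is the centroid of triangle SYB ⇒ A = (4/27, 14/27)
3. D is the midpoint of GA ⇒ D = (31/54, 7/27)
through D parallel to YS: direction (0, -1); meets BS at K = (31/54, 155/216)
K = B + t·(S−B) with t = -7/24

t = -7/24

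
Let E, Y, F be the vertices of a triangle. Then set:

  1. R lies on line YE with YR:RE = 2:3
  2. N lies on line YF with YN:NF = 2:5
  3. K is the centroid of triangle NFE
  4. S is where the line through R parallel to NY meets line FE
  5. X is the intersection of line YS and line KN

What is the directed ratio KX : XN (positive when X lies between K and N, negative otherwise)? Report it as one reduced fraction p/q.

KX:XN = 1/4

Assign E = (0, 0), Y = (1, 0), F = (0, 1) — the answer is frame-independent, so this choice is without loss of generality.
1. R lies on line YE with YR:RE = 2:3 ⇒ R = (3/5, 0)
2. N lies on line YF with YN:NF = 2:5 ⇒ N = (5/7, 2/7)
3. K is the centroid of triangle NFE ⇒ K = (5/21, 3/7)
4. S is where the line through R parallel to NY meets line FE ⇒ S = (0, 3/5)
5. X is the intersection of line YS and line KN ⇒ X = (1/3, 2/5)
X = K + t·(N−K) with t = 1/5, so KX:XN = t:(1−t) = 1/5:4/5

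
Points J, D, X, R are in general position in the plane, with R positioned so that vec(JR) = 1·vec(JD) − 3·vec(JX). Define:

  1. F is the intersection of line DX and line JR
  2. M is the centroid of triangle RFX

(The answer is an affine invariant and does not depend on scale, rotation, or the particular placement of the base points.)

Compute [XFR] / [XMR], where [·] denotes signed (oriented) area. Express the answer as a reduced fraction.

[XFR]:[XMR] = 3

Work in coordinates with J = (0, 0), D = (1, 0), X = (0, 1), R = (1, -3).
1. F is the intersection of line DX and line JR ⇒ F = (-1/2, 3/2)
2. M is the centroid of triangle RFX ⇒ M = (1/6, -1/6)
2·[XFR] = 3/2, 2·[XMR] = 1/2
[XFR]:[XMR] = 3/2:1/2 = 3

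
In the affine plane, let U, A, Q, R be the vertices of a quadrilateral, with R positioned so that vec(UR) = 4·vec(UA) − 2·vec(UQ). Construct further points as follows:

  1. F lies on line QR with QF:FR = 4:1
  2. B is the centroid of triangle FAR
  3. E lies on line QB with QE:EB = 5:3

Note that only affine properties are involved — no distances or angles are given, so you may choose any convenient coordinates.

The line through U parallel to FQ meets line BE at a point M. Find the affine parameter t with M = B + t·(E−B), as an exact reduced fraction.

t = -88/3

Set U = (0, 0), A = (1, 0), Q = (0, 1), R = (4, -2); any affine frame gives the same invariant.
1. F lies on line QR with QF:FR = 4:1 ⇒ F = (16/5, -7/5)
2. B is the centroid of triangle FAR ⇒ B = (41/15, -17/15)
3. E lies on line QB with QE:EB = 5:3 ⇒ E = (41/24, -1/3)
through U parallel to FQ: direction (-16/5, 12/5); meets BE at M = (164/5, -123/5)
M = B + t·(E−B) with t = -88/3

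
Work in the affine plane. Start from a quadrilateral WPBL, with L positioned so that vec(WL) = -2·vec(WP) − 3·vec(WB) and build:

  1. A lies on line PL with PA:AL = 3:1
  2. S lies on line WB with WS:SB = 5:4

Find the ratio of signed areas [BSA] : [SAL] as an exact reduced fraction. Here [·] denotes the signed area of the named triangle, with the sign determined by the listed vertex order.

Assign W = (0, 0), P = (1, 0), B = (0, 1), L = (-2, -3) — the answer is frame-independent, so this choice is without loss of generality.
1. A lies on line PL with PA:AL = 3:1 ⇒ A = (-5/4, -9/4)
2. S lies on line WB with WS:SB = 5:4 ⇒ S = (0, 5/9)
2·[BSA] = -5/9, 2·[SAL] = -7/6
[BSA]:[SAL] = -5/9:-7/6 = 10/21

[BSA]:[SAL] = 10/21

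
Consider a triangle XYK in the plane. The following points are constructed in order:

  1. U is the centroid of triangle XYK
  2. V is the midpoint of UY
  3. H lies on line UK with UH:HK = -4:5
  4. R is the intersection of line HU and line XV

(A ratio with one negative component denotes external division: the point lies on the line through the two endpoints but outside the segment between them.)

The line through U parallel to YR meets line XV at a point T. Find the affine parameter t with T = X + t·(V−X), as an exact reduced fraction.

Set X = (0, 0), Y = (1, 0), K = (0, 1); any affine frame gives the same invariant.
1. U is the centroid of triangle XYK ⇒ U = (1/3, 1/3)
2. V is the midpoint of UY ⇒ V = (2/3, 1/6)
3. H lies on line UK with UH:HK = -4:5 ⇒ H = (5/3, -7/3)
4. R is the intersection of line HU and line XV ⇒ R = (4/9, 1/9)
through U parallel to YR: direction (-5/9, 1/9); meets XV at T = (8/9, 2/9)
T = X + t·(V−X) with t = 4/3

t = 4/3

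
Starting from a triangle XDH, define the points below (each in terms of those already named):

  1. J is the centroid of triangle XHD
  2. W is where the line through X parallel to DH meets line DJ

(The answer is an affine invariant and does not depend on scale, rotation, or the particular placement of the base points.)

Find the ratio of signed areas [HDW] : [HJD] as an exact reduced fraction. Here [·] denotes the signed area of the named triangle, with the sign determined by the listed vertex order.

[HDW]:[HJD] = -3

Assign X = (0, 0), D = (1, 0), H = (0, 1) — the answer is frame-independent, so this choice is without loss of generality.
1. J is the centroid of triangle XHD ⇒ J = (1/3, 1/3)
2. W is where the line through X parallel to DH meets line DJ ⇒ W = (-1, 1)
2·[HDW] = -1, 2·[HJD] = 1/3
[HDW]:[HJD] = -1:1/3 = -3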